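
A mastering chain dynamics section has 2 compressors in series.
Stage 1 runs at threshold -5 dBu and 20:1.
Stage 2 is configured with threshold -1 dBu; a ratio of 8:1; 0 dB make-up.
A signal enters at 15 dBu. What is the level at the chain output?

Stage 1: 20 dB above -5 dBu, reduced 20:1 to 1 dB above → -4 dBu.
Stage 2: below threshold (-4 ≤ -1); passes unchanged; output -4 dBu.

-4 dBu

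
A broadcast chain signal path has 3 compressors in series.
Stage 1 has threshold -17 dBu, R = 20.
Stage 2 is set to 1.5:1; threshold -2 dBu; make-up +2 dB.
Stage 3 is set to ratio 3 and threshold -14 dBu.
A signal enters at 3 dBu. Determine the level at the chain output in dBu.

-14 dBu

Stage 1: 20 dB above -17 dBu, reduced 20:1 to 1 dB above → -16 dBu.
Stage 2: below threshold (-16 ≤ -2); passes unchanged; make-up brings it to -14 dBu.
Stage 3: -14 dBu is at or below the -14 dBu threshold — no compression; output -14 dBu.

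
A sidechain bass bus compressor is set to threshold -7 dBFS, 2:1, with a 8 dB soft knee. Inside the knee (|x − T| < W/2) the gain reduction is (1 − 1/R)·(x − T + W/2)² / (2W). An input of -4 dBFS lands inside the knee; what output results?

x − T + W/2 = -4 − (-7) + 4 = 7.
GR = (1 − 1/2) × 7² / 16 = 0.5 × 49 / 16 = 1.53125 dB.
Output = -4 − 1.53125 = -5.53125 dBFS.

-5.53125 dBFS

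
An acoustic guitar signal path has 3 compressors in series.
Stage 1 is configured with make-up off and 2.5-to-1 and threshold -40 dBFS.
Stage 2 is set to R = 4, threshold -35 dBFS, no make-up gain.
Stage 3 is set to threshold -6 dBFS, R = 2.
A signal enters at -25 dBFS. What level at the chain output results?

Stage 1: 15 dB above -40 dBFS, reduced 2.5:1 to 6 dB above → -34 dBFS.
Stage 2: -34 dBFS is 1 dB over -35 dBFS; at 4:1 that becomes 0.25 dB over, giving -34.75 dBFS.
Stage 3: -34.75 dBFS ≤ -6 dBFS, so stage 3 doesn't engage; output -34.75 dBFS.

-34.75 dBFS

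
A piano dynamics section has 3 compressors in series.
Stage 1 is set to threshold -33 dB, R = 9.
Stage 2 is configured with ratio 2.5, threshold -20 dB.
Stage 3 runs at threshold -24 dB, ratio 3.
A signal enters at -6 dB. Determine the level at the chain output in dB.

Stage 1: -6 dB is 27 dB over -33 dB; at 9:1 that becomes 3 dB over, giving -30 dB.
Stage 2: -30 dB ≤ -20 dB, so stage 2 doesn't engage; output -30 dB.
Stage 3: -30 dB is at or below the -24 dB threshold — no compression; output -30 dB.

-30 dB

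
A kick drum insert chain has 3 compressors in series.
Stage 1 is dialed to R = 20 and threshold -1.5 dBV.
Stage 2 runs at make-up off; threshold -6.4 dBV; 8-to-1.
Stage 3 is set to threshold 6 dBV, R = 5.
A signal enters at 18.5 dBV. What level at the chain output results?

-5.6625 dBV

Stage 1: overshoot 20 dB → 20/20 = 1 dB → -0.5 dBV.
Stage 2: 5.9 dB above -6.4 dBV, reduced 8:1 to 0.7375 dB above → -5.6625 dBV.
Stage 3: -5.6625 dBV is at or below the 6 dBV threshold — no compression; output -5.6625 dBV.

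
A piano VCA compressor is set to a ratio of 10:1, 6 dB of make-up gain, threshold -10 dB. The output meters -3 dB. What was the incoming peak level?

Before make-up, the level was -3 − 6 = -9 dB.
The compressed level sits -9 − (-10) = 1 dB over threshold.
Undo the ratio: input overshoot = 1 × 10 = 10 dB, giving input = 0 dB.

0 dB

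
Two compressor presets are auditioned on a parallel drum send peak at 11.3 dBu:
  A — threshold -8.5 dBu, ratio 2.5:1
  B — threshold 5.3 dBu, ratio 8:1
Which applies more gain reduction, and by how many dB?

A: 19.8 dB over, compressed to 7.92 dB over, so 11.88 dB of GR.
B: 6 dB over, compressed to 0.75 dB over, so 5.25 dB of GR.
A reduces 6.63 dB more.

A, by 6.63 dB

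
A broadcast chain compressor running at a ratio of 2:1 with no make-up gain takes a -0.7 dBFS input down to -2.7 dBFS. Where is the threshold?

-4.7 dBFS

Input is 4 dB above T (since output overshoot × R = input overshoot: (-2.7 − T)·2 = -0.7 − T gives T = -4.7 dBFS).
Check: -4.7 + (-0.7 − (-4.7))/2 = -4.7 + 2 = -2.7 dBFS. ✓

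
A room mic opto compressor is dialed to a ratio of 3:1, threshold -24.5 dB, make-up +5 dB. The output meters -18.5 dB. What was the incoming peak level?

-21.5 dB

Before make-up, the level was -18.5 − 5 = -23.5 dB.
The compressed level sits -23.5 − (-24.5) = 1 dB over threshold.
Input overshoot = R × output overshoot = 3 dB → input = -24.5 + 3 = -21.5 dB.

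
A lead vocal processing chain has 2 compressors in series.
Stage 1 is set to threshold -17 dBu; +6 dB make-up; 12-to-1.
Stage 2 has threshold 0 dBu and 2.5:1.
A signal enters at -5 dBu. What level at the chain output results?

Stage 1: 12 dB above -17 dBu, reduced 12:1 to 1 dB above → -16 dBu; +6 dB make-up → -10 dBu.
Stage 2: -10 dBu ≤ 0 dBu, so stage 2 doesn't engage; output -10 dBu.

-10 dBu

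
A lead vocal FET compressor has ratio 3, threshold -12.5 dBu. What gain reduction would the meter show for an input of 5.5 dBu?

Overshoot = 5.5 − (-12.5) = 18 dB.
At 3:1, output sits 18/3 = 6 dB above threshold.
Gain reduction = 18 − 6 = 12 dB.

12 dB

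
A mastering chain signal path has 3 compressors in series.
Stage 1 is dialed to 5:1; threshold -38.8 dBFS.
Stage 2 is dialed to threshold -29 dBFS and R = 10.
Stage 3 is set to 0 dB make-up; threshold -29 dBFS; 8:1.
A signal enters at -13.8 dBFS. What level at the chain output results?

Stage 1: overshoot 25 dB → 25/5 = 5 dB → -33.8 dBFS.
Stage 2: below threshold (-33.8 ≤ -29); passes unchanged; output -33.8 dBFS.
Stage 3: -33.8 dBFS is at or below the -29 dBFS threshold — no compression; output -33.8 dBFS.

-33.8 dBFS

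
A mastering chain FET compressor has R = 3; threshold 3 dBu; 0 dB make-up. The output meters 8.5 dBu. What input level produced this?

19.5 dBu

Post-compression overshoot = 8.5 − 3 = 5.5 dB.
Undo the ratio: input overshoot = 5.5 × 3 = 16.5 dB, giving input = 19.5 dBu.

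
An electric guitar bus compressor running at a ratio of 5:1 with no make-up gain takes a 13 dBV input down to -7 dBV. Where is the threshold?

-12 dBV

Gain reduction = 13 − (-7) = 20 dB; output overshoot = GR / (R − 1) = 20 / 4 = 5 dB.
Threshold = output − output overshoot = -7 − 5 = -12 dBV.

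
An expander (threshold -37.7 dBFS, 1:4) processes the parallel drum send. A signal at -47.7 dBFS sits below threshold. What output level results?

Below threshold, a 1:4 expander applies gain = (4−1)×(T − x) of attenuation.
(4−1) × 10 = 30 dB, so output = -47.7 − 30 = -77.7 dBFS.

-77.7 dBFS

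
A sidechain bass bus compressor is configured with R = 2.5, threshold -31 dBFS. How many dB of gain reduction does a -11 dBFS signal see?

-11 dBFS exceeds the threshold by 20 dB.
After 2.5:1 compression the overshoot becomes 20/2.5 = 8 dB.
So the signal is attenuated by 20 − 8 = 12 dB.

12 dB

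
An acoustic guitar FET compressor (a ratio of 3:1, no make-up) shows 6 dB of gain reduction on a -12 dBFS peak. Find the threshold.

Let T be the threshold. Output overshoot = (input overshoot)/R, so -18 − T = (-12 − T)/3.
3·(-18 − T) = -12 − T → 2·T = -54 − (-12) = -42.
T = -42/2 = -21 dBFS.

-21 dBFS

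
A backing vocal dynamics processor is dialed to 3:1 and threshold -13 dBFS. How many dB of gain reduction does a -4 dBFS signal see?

-4 dBFS exceeds the threshold by 9 dB.
At 3:1, output sits 9/3 = 3 dB above threshold.
So the signal is attenuated by 9 − 3 = 6 dB.

6 dB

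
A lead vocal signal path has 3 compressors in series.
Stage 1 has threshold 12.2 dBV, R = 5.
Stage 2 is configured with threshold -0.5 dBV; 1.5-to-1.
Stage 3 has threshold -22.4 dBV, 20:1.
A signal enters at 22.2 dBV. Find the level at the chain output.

Stage 1: 10 dB above 12.2 dBV, reduced 5:1 to 2 dB above → 14.2 dBV.
Stage 2: overshoot 14.7 dB → 14.7/1.5 = 9.8 dB → 9.3 dBV.
Stage 3: 9.3 dBV is 31.7 dB over -22.4 dBV; at 20:1 that becomes 1.585 dB over, giving -20.815 dBV.

-20.815 dBV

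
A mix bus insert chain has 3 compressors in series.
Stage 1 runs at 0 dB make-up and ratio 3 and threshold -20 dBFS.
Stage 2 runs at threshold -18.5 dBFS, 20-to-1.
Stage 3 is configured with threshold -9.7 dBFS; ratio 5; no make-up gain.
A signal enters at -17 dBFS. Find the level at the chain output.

-19 dBFS

Stage 1: -17 dBFS is 3 dB over -20 dBFS; at 3:1 that becomes 1 dB over, giving -19 dBFS.
Stage 2: -19 dBFS is at or below the -18.5 dBFS threshold — no compression; output -19 dBFS.
Stage 3: -19 dBFS is at or below the -9.7 dBFS threshold — no compression; output -19 dBFS.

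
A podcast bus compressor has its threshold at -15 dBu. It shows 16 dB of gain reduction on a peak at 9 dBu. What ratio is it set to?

3:1

Input overshoot = 9 − (-15) = 24 dB.
Output overshoot = 24 − 16 = 8 dB.
Ratio = input overshoot / output overshoot = 24 / 8 = 3.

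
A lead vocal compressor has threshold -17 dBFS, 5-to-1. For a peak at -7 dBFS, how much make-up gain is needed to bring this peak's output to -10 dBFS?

Overshoot 10 dB → 10/5 = 2 dB after compression, so the compressed level is -17 + 2 = -15 dBFS.
Make-up = target − compressed = -10 − (-15) = 5 dB.

5 dB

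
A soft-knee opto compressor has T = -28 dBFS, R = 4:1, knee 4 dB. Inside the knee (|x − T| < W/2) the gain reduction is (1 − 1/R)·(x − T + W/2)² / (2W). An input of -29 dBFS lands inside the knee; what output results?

x − T + W/2 = -29 − (-28) + 2 = 1.
GR = (1 − 1/4) × 1² / 8 = 0.75 × 1 / 8 = 0.09375 dB.
Output = -29 − 0.09375 = -29.09375 dBFS.

-29.09375 dBFS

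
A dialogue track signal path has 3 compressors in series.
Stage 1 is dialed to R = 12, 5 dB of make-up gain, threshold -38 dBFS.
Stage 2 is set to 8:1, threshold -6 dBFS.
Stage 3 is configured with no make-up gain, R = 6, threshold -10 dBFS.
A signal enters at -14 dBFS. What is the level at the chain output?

-31 dBFS

Stage 1: -14 dBFS is 24 dB over -38 dBFS; at 12:1 that becomes 2 dB over, giving -36 dBFS; +5 dB make-up → -31 dBFS.
Stage 2: below threshold (-31 ≤ -6); passes unchanged; output -31 dBFS.
Stage 3: -31 dBFS ≤ -10 dBFS, so stage 3 doesn't engage; output -31 dBFS.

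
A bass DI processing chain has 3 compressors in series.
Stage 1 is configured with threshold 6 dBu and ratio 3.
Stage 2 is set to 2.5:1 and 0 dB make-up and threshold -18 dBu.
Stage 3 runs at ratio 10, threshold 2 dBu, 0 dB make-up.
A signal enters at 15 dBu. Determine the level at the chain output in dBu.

-7.2 dBu

Stage 1: 9 dB above 6 dBu, reduced 3:1 to 3 dB above → 9 dBu.
Stage 2: 9 dBu is 27 dB over -18 dBu; at 2.5:1 that becomes 10.8 dB over, giving -7.2 dBu.
Stage 3: -7.2 dBu ≤ 2 dBu, so stage 3 doesn't engage; output -7.2 dBu.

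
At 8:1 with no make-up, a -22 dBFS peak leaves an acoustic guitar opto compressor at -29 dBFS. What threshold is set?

Gain reduction = -22 − (-29) = 7 dB; output overshoot = GR / (R − 1) = 7 / 7 = 1 dB.
Threshold = output − output overshoot = -29 − 1 = -30 dBFS.

-30 dBFS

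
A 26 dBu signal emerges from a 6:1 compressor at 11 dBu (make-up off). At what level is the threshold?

Input is 18 dB above T (since output overshoot × R = input overshoot: (11 − T)·6 = 26 − T gives T = 8 dBu).
Check: 8 + (26 − 8)/6 = 8 + 3 = 11 dBu. ✓

8 dBu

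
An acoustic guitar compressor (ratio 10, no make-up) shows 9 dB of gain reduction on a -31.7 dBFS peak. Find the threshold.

-41.7 dBFS

Input is 10 dB above T (since output overshoot × R = input overshoot: (-40.7 − T)·10 = -31.7 − T gives T = -41.7 dBFS).
Check: -41.7 + (-31.7 − (-41.7))/10 = -41.7 + 1 = -40.7 dBFS. ✓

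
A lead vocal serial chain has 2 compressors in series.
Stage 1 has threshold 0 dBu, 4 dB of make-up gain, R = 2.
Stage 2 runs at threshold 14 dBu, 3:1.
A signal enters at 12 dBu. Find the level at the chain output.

Stage 1: 12 dBu is 12 dB over 0 dBu; at 2:1 that becomes 6 dB over, giving 6 dBu; +4 dB make-up → 10 dBu.
Stage 2: 10 dBu is at or below the 14 dBu threshold — no compression; output 10 dBu.

10 dBu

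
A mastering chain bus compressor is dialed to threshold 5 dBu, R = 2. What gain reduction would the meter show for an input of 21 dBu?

Overshoot = 21 − 5 = 16 dB.
A 2:1 ratio leaves 8 dB of that excess.
GR = overshoot in − overshoot out = 16 − 8 = 8 dB.

8 dB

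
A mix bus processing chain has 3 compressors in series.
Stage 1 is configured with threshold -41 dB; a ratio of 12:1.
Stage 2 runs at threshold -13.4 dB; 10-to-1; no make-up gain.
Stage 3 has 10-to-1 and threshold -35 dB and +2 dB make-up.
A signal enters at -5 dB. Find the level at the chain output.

Stage 1: 36 dB above -41 dB, reduced 12:1 to 3 dB above → -38 dB.
Stage 2: -38 dB ≤ -13.4 dB, so stage 2 doesn't engage; output -38 dB.
Stage 3: -38 dB ≤ -35 dB, so stage 3 doesn't engage; make-up brings it to -36 dB.

-36 dB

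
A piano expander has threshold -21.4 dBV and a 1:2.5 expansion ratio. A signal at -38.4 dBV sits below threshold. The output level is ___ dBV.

-63.9 dBV

Below threshold, a 1:2.5 expander applies gain = (2.5−1)×(T − x) of attenuation.
(2.5−1) × 17 = 25.5 dB, so output = -38.4 − 25.5 = -63.9 dBV.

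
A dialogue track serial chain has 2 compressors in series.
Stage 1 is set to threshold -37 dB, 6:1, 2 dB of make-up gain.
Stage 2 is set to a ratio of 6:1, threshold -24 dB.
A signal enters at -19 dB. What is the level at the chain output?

-32 dB

Stage 1: 18 dB above -37 dB, reduced 6:1 to 3 dB above → -34 dB; +2 dB make-up → -32 dB.
Stage 2: below threshold (-32 ≤ -24); passes unchanged; output -32 dB.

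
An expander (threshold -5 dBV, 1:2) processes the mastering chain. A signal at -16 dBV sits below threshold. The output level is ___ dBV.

-27 dBV

Undershoot = (-5) − (-16) = 11 dB.
At 1:2, that expands to 22 dB under threshold.
Output = -5 − 22 = -27 dBV.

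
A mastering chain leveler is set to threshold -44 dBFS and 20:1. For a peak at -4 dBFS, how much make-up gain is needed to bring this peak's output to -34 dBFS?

8 dB

The peak compresses to -44 + 40/20 = -42 dBFS.
To reach -34 dBFS requires -34 − (-42) = 8 dB of make-up.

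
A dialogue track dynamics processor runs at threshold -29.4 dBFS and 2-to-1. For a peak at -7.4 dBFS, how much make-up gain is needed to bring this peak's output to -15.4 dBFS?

3 dB

Without make-up, output = threshold + overshoot/2 = -29.4 + 11 = -18.4 dBFS.
Gap to target: 3 dB.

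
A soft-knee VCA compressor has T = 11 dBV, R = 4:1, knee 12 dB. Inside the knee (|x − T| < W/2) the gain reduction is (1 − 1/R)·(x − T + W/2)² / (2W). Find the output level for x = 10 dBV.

9.21875 dBV

x − T + W/2 = 10 − 11 + 6 = 5.
GR = (1 − 1/4) × 5² / 24 = 0.75 × 25 / 24 = 0.78125 dB.
Output = 10 − 0.78125 = 9.21875 dBV.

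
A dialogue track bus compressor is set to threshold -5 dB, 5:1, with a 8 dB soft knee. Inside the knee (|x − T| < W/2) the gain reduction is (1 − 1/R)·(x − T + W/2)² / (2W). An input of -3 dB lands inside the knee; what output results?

-4.8 dB

x − T + W/2 = -3 − (-5) + 4 = 6.
GR = (1 − 1/5) × 6² / 16 = 0.8 × 36 / 16 = 1.8 dB.
Output = -3 − 1.8 = -4.8 dB.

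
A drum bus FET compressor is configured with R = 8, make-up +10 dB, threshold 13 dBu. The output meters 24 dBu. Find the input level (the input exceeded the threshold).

Before make-up, the level was 24 − 10 = 14 dBu.
Post-compression overshoot = 14 − 13 = 1 dB.
Before 8:1 compression the overshoot was 1 × 8 = 8 dB, so input = 13 + 8 = 21 dBu.

21 dBu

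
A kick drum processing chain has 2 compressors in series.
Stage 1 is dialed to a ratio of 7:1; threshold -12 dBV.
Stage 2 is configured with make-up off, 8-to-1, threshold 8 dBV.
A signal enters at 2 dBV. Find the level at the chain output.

-10 dBV

Stage 1: 2 dBV is 14 dB over -12 dBV; at 7:1 that becomes 2 dB over, giving -10 dBV.
Stage 2: below threshold (-10 ≤ 8); passes unchanged; output -10 dBV.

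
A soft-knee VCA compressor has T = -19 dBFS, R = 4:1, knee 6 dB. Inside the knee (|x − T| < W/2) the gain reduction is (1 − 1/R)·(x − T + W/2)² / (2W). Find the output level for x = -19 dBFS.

-19.5625 dBFS

x − T + W/2 = -19 − (-19) + 3 = 3.
GR = (1 − 1/4) × 3² / 12 = 0.75 × 9 / 12 = 0.5625 dB.
Output = -19 − 0.5625 = -19.5625 dBFS.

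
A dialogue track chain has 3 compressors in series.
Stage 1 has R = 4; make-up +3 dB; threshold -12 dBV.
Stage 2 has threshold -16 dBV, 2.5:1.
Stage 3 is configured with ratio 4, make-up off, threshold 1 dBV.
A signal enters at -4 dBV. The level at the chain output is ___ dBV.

Stage 1: 8 dB above -12 dBV, reduced 4:1 to 2 dB above → -10 dBV; +3 dB make-up → -7 dBV.
Stage 2: -7 dBV is 9 dB over -16 dBV; at 2.5:1 that becomes 3.6 dB over, giving -12.4 dBV.
Stage 3: -12.4 dBV ≤ 1 dBV, so stage 3 doesn't engage; output -12.4 dBV.

-12.4 dBV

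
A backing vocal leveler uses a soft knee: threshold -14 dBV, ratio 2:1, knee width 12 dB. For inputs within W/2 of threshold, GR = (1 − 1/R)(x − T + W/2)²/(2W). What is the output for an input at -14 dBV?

x − T + W/2 = -14 − (-14) + 6 = 6.
GR = (1 − 1/2) × 6² / 24 = 0.5 × 36 / 24 = 0.75 dB.
Output = -14 − 0.75 = -14.75 dBV.

-14.75 dBV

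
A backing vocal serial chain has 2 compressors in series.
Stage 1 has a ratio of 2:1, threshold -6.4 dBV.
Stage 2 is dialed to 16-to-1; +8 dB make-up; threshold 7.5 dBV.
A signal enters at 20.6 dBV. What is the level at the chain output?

15.1 dBV

Stage 1: 27 dB above -6.4 dBV, reduced 2:1 to 13.5 dB above → 7.1 dBV.
Stage 2: 7.1 dBV ≤ 7.5 dBV, so stage 2 doesn't engage; make-up brings it to 15.1 dBV.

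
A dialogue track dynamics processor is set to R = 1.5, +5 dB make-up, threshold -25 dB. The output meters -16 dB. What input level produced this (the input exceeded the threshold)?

Remove make-up: -16 − 5 = -21 dB.
Post-compression overshoot = -21 − (-25) = 4 dB.
Before 1.5:1 compression the overshoot was 4 × 1.5 = 6 dB, so input = -25 + 6 = -19 dB.

-19 dB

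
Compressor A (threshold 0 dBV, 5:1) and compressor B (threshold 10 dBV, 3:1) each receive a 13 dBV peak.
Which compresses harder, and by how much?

A, by 8.4 dB

A: 13 dB over, compressed to 2.6 dB over, so 10.4 dB of GR.
B: 3 dB over, compressed to 1 dB over, so 2 dB of GR.
A applies 8.4 dB more gain reduction.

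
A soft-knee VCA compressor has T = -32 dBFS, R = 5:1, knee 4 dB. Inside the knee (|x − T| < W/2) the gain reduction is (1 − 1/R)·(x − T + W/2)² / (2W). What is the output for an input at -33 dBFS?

x − T + W/2 = -33 − (-32) + 2 = 1.
GR = (1 − 1/5) × 1² / 8 = 0.8 × 1 / 8 = 0.1 dB.
Output = -33 − 0.1 = -33.1 dBFS.

-33.1 dBFS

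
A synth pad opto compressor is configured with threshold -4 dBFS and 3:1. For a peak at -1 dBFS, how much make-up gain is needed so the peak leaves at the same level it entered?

2 dB

Without make-up, output = threshold + overshoot/3 = -4 + 1 = -3 dBFS.
Gap to target: 2 dB.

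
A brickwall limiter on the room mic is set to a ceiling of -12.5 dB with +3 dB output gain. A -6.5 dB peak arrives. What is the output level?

A brickwall limiter is an ∞:1 compressor: any input above the ceiling is clamped to -12.5 dB.
Output gain then adds 3 dB: -12.5 + 3 = -9.5 dB.

-9.5 dB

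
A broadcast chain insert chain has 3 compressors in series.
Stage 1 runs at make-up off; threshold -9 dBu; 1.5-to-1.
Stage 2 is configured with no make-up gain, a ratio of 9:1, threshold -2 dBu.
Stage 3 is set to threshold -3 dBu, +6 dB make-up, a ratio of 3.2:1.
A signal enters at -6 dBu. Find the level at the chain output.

-1 dBu

Stage 1: -6 dBu is 3 dB over -9 dBu; at 1.5:1 that becomes 2 dB over, giving -7 dBu.
Stage 2: -7 dBu is at or below the -2 dBu threshold — no compression; output -7 dBu.
Stage 3: -7 dBu is at or below the -3 dBu threshold — no compression; make-up brings it to -1 dBu.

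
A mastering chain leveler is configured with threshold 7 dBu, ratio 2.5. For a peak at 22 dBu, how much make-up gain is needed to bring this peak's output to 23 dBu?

10 dB

The peak compresses to 7 + 15/2.5 = 13 dBu.
To reach 23 dBu requires 23 − 13 = 10 dB of make-up.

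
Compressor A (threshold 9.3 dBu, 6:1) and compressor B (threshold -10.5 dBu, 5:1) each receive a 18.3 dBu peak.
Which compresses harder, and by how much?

A: 9 dB over, compressed to 1.5 dB over, so 7.5 dB of GR.
B: 28.8 dB over, compressed to 5.76 dB over, so 23.04 dB of GR.
Difference: 15.54 dB in favour of B.

B, by 15.54 dB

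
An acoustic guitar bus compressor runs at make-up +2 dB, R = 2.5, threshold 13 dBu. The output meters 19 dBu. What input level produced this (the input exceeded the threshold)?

Before make-up, the level was 19 − 2 = 17 dBu.
The compressed level sits 17 − 13 = 4 dB over threshold.
Input overshoot = R × output overshoot = 10 dB → input = 13 + 10 = 23 dBu.

23 dBu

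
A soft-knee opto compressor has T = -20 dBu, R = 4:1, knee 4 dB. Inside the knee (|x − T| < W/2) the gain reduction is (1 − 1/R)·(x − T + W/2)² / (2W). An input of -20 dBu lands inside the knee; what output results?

x − T + W/2 = -20 − (-20) + 2 = 2.
GR = (1 − 1/4) × 2² / 8 = 0.75 × 4 / 8 = 0.375 dB.
Output = -20 − 0.375 = -20.375 dBu.

-20.375 dBu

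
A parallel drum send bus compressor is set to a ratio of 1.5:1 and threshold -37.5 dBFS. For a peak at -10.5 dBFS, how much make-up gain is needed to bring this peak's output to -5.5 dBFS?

The peak compresses to -37.5 + 27/1.5 = -19.5 dBFS.
To reach -5.5 dBFS requires -5.5 − (-19.5) = 14 dB of make-up.

14 dB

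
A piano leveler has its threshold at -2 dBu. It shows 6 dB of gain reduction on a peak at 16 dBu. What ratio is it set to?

1.5:1

Input overshoot = 16 − (-2) = 18 dB.
Output overshoot = 18 − 6 = 12 dB.
Ratio = input overshoot / output overshoot = 18 / 12 = 1.5.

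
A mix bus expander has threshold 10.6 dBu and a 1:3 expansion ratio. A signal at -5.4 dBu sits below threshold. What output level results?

-37.4 dBu

Undershoot = 10.6 − (-5.4) = 16 dB.
At 1:3, that expands to 48 dB under threshold.
Output = 10.6 − 48 = -37.4 dBu.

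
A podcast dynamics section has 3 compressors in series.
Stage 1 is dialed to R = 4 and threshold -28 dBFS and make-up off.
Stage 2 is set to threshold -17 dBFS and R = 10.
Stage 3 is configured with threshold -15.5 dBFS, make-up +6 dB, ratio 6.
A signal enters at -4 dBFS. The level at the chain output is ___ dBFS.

-16 dBFS

Stage 1: -4 dBFS is 24 dB over -28 dBFS; at 4:1 that becomes 6 dB over, giving -22 dBFS.
Stage 2: -22 dBFS is at or below the -17 dBFS threshold — no compression; output -22 dBFS.
Stage 3: -22 dBFS is at or below the -15.5 dBFS threshold — no compression; make-up brings it to -16 dBFS.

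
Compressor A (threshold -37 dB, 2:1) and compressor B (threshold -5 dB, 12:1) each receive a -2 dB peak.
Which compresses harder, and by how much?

A: 35 dB over, compressed to 17.5 dB over, so 17.5 dB of GR.
B: 3 dB over, compressed to 0.25 dB over, so 2.75 dB of GR.
A applies 14.75 dB more gain reduction.

A, by 14.75 dB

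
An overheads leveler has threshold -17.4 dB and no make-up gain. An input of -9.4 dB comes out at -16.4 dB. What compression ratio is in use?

Input overshoot = -9.4 − (-17.4) = 8 dB; output overshoot = -16.4 − (-17.4) = 1 dB.
Ratio = 8 / 1 = 8.

8:1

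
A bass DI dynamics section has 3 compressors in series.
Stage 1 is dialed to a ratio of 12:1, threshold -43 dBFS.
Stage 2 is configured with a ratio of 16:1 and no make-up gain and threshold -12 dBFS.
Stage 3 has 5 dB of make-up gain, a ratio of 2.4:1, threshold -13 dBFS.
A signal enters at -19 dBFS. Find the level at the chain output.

-36 dBFS

Stage 1: 24 dB above -43 dBFS, reduced 12:1 to 2 dB above → -41 dBFS.
Stage 2: below threshold (-41 ≤ -12); passes unchanged; output -41 dBFS.
Stage 3: -41 dBFS ≤ -13 dBFS, so stage 3 doesn't engage; make-up brings it to -36 dBFS.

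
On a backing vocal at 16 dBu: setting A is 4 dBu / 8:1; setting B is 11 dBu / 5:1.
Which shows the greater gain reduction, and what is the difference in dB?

A: overshoot 12 dB → output overshoot 1.5 dB → GR 10.5 dB.
B: overshoot 5 dB → output overshoot 1 dB → GR 4 dB.
A reduces 6.5 dB more.

A, by 6.5 dB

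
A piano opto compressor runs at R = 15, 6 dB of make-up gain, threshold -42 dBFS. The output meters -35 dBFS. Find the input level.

-27 dBFS

Remove make-up: -35 − 6 = -41 dBFS.
Post-compression overshoot = -41 − (-42) = 1 dB.
Undo the ratio: input overshoot = 1 × 15 = 15 dB, giving input = -27 dBFS.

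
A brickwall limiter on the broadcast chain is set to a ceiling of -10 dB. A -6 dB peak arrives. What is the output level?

-10 dB

The limiter clamps the peak to its -10 dB ceiling.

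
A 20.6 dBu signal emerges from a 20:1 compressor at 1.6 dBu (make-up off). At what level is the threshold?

0.6 dBu

Let T be the threshold. Output overshoot = (input overshoot)/R, so 1.6 − T = (20.6 − T)/20.
20·(1.6 − T) = 20.6 − T → 19·T = 32 − 20.6 = 11.4.
T = 11.4/19 = 0.6 dBu.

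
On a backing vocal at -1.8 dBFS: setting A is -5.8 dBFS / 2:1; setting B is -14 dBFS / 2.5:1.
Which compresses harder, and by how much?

A: overshoot 4 dB → output overshoot 2 dB → GR 2 dB.
B: overshoot 12.2 dB → output overshoot 4.88 dB → GR 7.32 dB.
B reduces 5.32 dB more.

B, by 5.32 dB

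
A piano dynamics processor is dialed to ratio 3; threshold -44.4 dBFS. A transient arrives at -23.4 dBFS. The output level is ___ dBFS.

-23.4 dBFS sits 21 dB over threshold.
The 21 dB excess becomes 7 dB after 3:1 reduction.
So the level is -44.4 + 7 = -37.4 dBFS.

-37.4 dBFS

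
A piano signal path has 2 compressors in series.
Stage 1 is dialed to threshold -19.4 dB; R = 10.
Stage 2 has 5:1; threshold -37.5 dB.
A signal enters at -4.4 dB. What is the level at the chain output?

Stage 1: -4.4 dB is 15 dB over -19.4 dB; at 10:1 that becomes 1.5 dB over, giving -17.9 dB.
Stage 2: overshoot 19.6 dB → 19.6/5 = 3.92 dB → -33.58 dB.

-33.58 dB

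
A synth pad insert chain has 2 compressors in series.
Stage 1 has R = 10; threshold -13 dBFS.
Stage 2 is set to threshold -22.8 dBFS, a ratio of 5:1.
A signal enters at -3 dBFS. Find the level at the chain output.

-20.64 dBFS

Stage 1: -3 dBFS is 10 dB over -13 dBFS; at 10:1 that becomes 1 dB over, giving -12 dBFS.
Stage 2: overshoot 10.8 dB → 10.8/5 = 2.16 dB → -20.64 dBFS.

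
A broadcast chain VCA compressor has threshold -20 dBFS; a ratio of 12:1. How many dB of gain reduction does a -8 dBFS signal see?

11 dB

The signal is 12 dB above threshold.
At 12:1, output sits 12/12 = 1 dB above threshold.
Gain reduction = 12 − 1 = 11 dB.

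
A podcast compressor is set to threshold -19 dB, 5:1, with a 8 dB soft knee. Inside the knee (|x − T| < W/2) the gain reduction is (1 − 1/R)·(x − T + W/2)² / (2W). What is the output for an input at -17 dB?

-18.8 dB

x − T + W/2 = -17 − (-19) + 4 = 6.
GR = (1 − 1/5) × 6² / 16 = 0.8 × 36 / 16 = 1.8 dB.
Output = -17 − 1.8 = -18.8 dB.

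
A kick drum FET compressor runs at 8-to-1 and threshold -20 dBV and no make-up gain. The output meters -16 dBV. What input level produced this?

The compressed level sits -16 − (-20) = 4 dB over threshold.
Input overshoot = R × output overshoot = 32 dB → input = -20 + 32 = 12 dBV.

12 dBV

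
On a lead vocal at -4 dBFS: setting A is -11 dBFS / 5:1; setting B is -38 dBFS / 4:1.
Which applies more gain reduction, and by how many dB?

A: overshoot 7 dB → output overshoot 1.4 dB → GR 5.6 dB.
B: overshoot 34 dB → output overshoot 8.5 dB → GR 25.5 dB.
B applies 19.9 dB more gain reduction.

B, by 19.9 dB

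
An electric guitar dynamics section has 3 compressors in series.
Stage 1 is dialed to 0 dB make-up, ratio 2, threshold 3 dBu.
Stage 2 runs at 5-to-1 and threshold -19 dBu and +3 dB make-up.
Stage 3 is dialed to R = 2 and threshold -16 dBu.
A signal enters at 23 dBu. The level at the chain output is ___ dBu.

Stage 1: overshoot 20 dB → 20/2 = 10 dB → 13 dBu.
Stage 2: overshoot 32 dB → 32/5 = 6.4 dB → -12.6 dBu; +3 dB make-up → -9.6 dBu.
Stage 3: 6.4 dB above -16 dBu, reduced 2:1 to 3.2 dB above → -12.8 dBu.

-12.8 dBu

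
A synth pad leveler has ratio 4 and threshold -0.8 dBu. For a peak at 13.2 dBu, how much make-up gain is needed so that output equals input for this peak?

10.5 dB

The peak compresses to -0.8 + 14/4 = 2.7 dBu.
To reach 13.2 dBu requires 13.2 − 2.7 = 10.5 dB of make-up.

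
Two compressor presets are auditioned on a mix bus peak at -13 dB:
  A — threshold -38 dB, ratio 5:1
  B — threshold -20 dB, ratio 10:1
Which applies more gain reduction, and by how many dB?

A, by 13.7 dB

A: overshoot 25 dB → output overshoot 5 dB → GR 20 dB.
B: overshoot 7 dB → output overshoot 0.7 dB → GR 6.3 dB.
A reduces 13.7 dB more.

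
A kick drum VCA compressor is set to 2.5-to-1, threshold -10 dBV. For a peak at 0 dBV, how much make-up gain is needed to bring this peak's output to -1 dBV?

Overshoot 10 dB → 10/2.5 = 4 dB after compression, so the compressed level is -10 + 4 = -6 dBV.
Make-up = target − compressed = -1 − (-6) = 5 dB.

5 dB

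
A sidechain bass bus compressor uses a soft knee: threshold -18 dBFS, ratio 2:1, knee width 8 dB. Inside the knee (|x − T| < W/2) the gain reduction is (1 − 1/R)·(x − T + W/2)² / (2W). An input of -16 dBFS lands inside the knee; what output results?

-17.125 dBFS

x − T + W/2 = -16 − (-18) + 4 = 6.
GR = (1 − 1/2) × 6² / 16 = 0.5 × 36 / 16 = 1.125 dB.
Output = -16 − 1.125 = -17.125 dBFS.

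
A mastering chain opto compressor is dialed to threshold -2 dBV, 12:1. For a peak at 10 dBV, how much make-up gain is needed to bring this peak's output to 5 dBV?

6 dB

Overshoot 12 dB → 12/12 = 1 dB after compression, so the compressed level is -2 + 1 = -1 dBV.
Make-up = target − compressed = 5 − (-1) = 6 dB.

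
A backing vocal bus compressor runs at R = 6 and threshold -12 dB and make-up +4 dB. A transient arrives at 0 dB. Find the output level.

-6 dB

0 dB sits 12 dB over threshold.
6:1 compression reduces that to 12/6 = 2 dB over.
Output = -12 + 2 = -10 dB; make-up adds 4 dB, giving -6 dB.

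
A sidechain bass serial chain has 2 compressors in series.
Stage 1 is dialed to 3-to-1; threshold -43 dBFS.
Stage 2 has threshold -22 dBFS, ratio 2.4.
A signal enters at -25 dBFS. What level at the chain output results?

-37 dBFS

Stage 1: -25 dBFS is 18 dB over -43 dBFS; at 3:1 that becomes 6 dB over, giving -37 dBFS.
Stage 2: below threshold (-37 ≤ -22); passes unchanged; output -37 dBFS.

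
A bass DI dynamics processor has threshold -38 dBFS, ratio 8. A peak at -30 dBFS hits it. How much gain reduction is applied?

Overshoot = -30 − (-38) = 8 dB.
After 8:1 compression the overshoot becomes 8/8 = 1 dB.
GR = overshoot in − overshoot out = 8 − 1 = 7 dB.

7 dB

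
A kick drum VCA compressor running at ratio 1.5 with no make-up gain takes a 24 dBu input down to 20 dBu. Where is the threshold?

12 dBu

Let T be the threshold. Output overshoot = (input overshoot)/R, so 20 − T = (24 − T)/1.5.
1.5·(20 − T) = 24 − T → 0.5·T = 30 − 24 = 6.
T = 6/0.5 = 12 dBu.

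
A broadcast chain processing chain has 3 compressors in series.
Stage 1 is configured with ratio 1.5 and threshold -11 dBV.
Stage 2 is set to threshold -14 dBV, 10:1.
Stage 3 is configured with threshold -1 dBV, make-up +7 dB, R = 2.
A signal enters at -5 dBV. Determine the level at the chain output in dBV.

-6.3 dBV

Stage 1: overshoot 6 dB → 6/1.5 = 4 dB → -7 dBV.
Stage 2: 7 dB above -14 dBV, reduced 10:1 to 0.7 dB above → -13.3 dBV.
Stage 3: -13.3 dBV is at or below the -1 dBV threshold — no compression; make-up brings it to -6.3 dBV.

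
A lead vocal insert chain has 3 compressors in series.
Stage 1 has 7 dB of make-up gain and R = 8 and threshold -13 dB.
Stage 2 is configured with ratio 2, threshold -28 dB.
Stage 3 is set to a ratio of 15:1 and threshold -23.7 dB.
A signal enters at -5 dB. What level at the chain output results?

-23.22 dB

Stage 1: 8 dB above -13 dB, reduced 8:1 to 1 dB above → -12 dB; +7 dB make-up → -5 dB.
Stage 2: overshoot 23 dB → 23/2 = 11.5 dB → -16.5 dB.
Stage 3: 7.2 dB above -23.7 dB, reduced 15:1 to 0.48 dB above → -23.22 dB.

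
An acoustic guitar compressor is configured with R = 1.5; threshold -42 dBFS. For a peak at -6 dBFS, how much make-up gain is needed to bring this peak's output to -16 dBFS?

The peak compresses to -42 + 36/1.5 = -18 dBFS.
To reach -16 dBFS requires -16 − (-18) = 2 dB of make-up.

2 dB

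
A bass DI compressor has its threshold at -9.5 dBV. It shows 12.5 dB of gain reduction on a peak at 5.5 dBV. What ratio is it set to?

Input overshoot = 5.5 − (-9.5) = 15 dB.
Output overshoot = 15 − 12.5 = 2.5 dB.
Ratio = input overshoot / output overshoot = 15 / 2.5 = 6.

6:1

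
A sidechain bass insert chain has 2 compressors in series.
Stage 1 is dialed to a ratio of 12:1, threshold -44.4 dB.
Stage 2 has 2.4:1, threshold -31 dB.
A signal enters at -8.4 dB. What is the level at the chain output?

-41.4 dB

Stage 1: -8.4 dB is 36 dB over -44.4 dB; at 12:1 that becomes 3 dB over, giving -41.4 dB.
Stage 2: -41.4 dB is at or below the -31 dB threshold — no compression; output -41.4 dB.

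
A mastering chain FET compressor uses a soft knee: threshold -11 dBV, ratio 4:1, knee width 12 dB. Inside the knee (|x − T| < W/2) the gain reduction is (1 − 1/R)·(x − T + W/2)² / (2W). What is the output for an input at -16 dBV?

x − T + W/2 = -16 − (-11) + 6 = 1.
GR = (1 − 1/4) × 1² / 24 = 0.75 × 1 / 24 = 0.03125 dB.
Output = -16 − 0.03125 = -16.03125 dBV.

-16.03125 dBV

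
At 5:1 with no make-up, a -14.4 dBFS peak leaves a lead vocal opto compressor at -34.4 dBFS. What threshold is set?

Input is 25 dB above T (since output overshoot × R = input overshoot: (-34.4 − T)·5 = -14.4 − T gives T = -39.4 dBFS).
Check: -39.4 + (-14.4 − (-39.4))/5 = -39.4 + 5 = -34.4 dBFS. ✓

-39.4 dBFS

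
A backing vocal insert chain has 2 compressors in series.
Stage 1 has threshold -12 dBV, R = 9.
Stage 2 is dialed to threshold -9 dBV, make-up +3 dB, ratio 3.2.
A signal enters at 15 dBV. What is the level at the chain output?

Stage 1: 27 dB above -12 dBV, reduced 9:1 to 3 dB above → -9 dBV.
Stage 2: -9 dBV ≤ -9 dBV, so stage 2 doesn't engage; make-up brings it to -6 dBV.

-6 dBV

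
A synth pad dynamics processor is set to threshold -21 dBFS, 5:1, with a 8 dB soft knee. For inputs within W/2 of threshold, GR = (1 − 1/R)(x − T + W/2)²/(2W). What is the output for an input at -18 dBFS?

x − T + W/2 = -18 − (-21) + 4 = 7.
GR = (1 − 1/5) × 7² / 16 = 0.8 × 49 / 16 = 2.45 dB.
Output = -18 − 2.45 = -20.45 dBFS.

-20.45 dBFS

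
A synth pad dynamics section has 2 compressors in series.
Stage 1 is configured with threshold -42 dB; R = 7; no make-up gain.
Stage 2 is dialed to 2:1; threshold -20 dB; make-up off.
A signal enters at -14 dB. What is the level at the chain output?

Stage 1: 28 dB above -42 dB, reduced 7:1 to 4 dB above → -38 dB.
Stage 2: -38 dB is at or below the -20 dB threshold — no compression; output -38 dB.

-38 dB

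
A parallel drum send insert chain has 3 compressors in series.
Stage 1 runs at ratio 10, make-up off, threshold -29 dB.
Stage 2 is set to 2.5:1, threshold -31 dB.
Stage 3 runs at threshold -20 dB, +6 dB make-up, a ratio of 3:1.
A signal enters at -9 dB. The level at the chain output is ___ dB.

-23.4 dB

Stage 1: overshoot 20 dB → 20/10 = 2 dB → -27 dB.
Stage 2: overshoot 4 dB → 4/2.5 = 1.6 dB → -29.4 dB.
Stage 3: below threshold (-29.4 ≤ -20); passes unchanged; make-up brings it to -23.4 dB.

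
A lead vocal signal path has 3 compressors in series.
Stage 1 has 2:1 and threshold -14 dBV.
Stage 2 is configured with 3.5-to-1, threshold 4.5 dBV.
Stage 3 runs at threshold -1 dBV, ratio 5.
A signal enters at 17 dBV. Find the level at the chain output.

-0.5 dBV

Stage 1: 31 dB above -14 dBV, reduced 2:1 to 15.5 dB above → 1.5 dBV.
Stage 2: 1.5 dBV is at or below the 4.5 dBV threshold — no compression; output 1.5 dBV.
Stage 3: 1.5 dBV is 2.5 dB over -1 dBV; at 5:1 that becomes 0.5 dB over, giving -0.5 dBV.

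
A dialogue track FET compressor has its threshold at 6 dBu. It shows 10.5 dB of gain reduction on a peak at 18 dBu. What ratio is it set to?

8:1

Input overshoot = 18 − 6 = 12 dB.
Output overshoot = 12 − 10.5 = 1.5 dB.
Ratio = input overshoot / output overshoot = 12 / 1.5 = 8.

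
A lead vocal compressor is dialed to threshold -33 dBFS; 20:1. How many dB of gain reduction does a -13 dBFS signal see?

19 dB

Overshoot = -13 − (-33) = 20 dB.
At 20:1, output sits 20/20 = 1 dB above threshold.
Gain reduction = 20 − 1 = 19 dB.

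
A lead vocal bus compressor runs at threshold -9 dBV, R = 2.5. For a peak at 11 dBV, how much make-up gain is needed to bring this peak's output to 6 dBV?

Without make-up, output = threshold + overshoot/2.5 = -9 + 8 = -1 dBV.
Gap to target: 7 dB.

7 dB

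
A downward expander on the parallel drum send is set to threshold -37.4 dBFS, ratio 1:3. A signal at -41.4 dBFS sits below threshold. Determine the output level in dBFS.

-49.4 dBFS

Undershoot = (-37.4) − (-41.4) = 4 dB.
At 1:3, that expands to 12 dB under threshold.
Output = -37.4 − 12 = -49.4 dBFS.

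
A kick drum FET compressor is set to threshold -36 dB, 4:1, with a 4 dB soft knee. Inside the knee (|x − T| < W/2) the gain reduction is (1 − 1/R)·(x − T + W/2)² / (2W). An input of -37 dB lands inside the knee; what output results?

-37.09375 dB

x − T + W/2 = -37 − (-36) + 2 = 1.
GR = (1 − 1/4) × 1² / 8 = 0.75 × 1 / 8 = 0.09375 dB.
Output = -37 − 0.09375 = -37.09375 dB.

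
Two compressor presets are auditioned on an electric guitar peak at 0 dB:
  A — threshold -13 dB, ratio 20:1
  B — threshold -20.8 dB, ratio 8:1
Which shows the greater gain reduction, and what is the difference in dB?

B, by 5.85 dB

A: 13 dB over, compressed to 0.65 dB over, so 12.35 dB of GR.
B: 20.8 dB over, compressed to 2.6 dB over, so 18.2 dB of GR.
Difference: 5.85 dB in favour of B.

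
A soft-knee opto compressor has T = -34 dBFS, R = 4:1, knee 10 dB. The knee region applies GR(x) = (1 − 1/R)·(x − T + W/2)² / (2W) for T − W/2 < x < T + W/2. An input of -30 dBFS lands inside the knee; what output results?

-33.0375 dBFS

x − T + W/2 = -30 − (-34) + 5 = 9.
GR = (1 − 1/4) × 9² / 20 = 0.75 × 81 / 20 = 3.0375 dB.
Output = -30 − 3.0375 = -33.0375 dBFS.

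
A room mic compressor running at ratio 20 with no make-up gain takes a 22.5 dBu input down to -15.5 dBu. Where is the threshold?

-17.5 dBu

Input is 40 dB above T (since output overshoot × R = input overshoot: (-15.5 − T)·20 = 22.5 − T gives T = -17.5 dBu).
Check: -17.5 + (22.5 − (-17.5))/20 = -17.5 + 2 = -15.5 dBu. ✓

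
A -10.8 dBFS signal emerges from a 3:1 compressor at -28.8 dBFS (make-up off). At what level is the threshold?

-37.8 dBFS

Input is 27 dB above T (since output overshoot × R = input overshoot: (-28.8 − T)·3 = -10.8 − T gives T = -37.8 dBFS).
Check: -37.8 + (-10.8 − (-37.8))/3 = -37.8 + 9 = -28.8 dBFS. ✓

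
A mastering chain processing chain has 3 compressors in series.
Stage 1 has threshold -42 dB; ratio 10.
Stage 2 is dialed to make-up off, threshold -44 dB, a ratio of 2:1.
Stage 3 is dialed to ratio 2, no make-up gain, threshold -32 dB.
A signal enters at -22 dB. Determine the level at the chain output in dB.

Stage 1: 20 dB above -42 dB, reduced 10:1 to 2 dB above → -40 dB.
Stage 2: overshoot 4 dB → 4/2 = 2 dB → -42 dB.
Stage 3: -42 dB ≤ -32 dB, so stage 3 doesn't engage; output -42 dB.

-42 dB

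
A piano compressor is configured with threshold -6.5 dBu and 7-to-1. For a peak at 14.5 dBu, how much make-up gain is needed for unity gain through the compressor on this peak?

18 dB

Overshoot 21 dB → 21/7 = 3 dB after compression, so the compressed level is -6.5 + 3 = -3.5 dBu.
Make-up = target − compressed = 14.5 − (-3.5) = 18 dB.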